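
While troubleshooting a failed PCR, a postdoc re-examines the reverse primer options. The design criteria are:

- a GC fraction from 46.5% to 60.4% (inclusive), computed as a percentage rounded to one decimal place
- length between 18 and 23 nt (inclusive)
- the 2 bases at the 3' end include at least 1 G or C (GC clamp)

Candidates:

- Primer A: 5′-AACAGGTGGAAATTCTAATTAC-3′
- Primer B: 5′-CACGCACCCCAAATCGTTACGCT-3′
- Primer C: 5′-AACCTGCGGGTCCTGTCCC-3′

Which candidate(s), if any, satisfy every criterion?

Primer B only.

Primer A (22 nt, A=9 T=6 G=4 C=3): GC 7/22 = 31.8%, outside 46.5–60.4% ✗; length 22 ✓; 3' end AC has 1 G/C ✓ — fails.
Primer B (23 nt, A=6 T=4 G=3 C=10): GC 13/23 = 56.5% ✓; length 23 ✓; 3' end CT has 1 G/C ✓ — passes.
Primer C (19 nt, A=2 T=4 G=5 C=8): GC 13/19 = 68.4%, outside 46.5–60.4% ✗; length 19 ✓; 3' end CC has 2 G/C ✓ — fails.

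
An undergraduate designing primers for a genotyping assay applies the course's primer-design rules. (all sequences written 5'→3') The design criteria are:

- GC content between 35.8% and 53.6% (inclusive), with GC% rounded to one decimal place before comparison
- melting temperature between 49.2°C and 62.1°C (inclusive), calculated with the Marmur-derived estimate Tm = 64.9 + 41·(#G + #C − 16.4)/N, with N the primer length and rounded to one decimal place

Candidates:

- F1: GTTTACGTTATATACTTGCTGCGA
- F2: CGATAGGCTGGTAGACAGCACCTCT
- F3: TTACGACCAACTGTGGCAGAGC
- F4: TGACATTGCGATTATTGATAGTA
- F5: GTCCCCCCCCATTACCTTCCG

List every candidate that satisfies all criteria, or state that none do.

F1 only.

F1 (24 nt, A=5 T=10 G=5 C=4): GC 9/24 = 37.5% ✓; Tm = 64.9 + 41·(9 − 16.4)/24 = 52.3°C ✓ — passes.
F2 (25 nt, A=6 T=5 G=7 C=7): GC 14/25 = 56.0%, outside 35.8–53.6% ✗; Tm = 64.9 + 41·(14 − 16.4)/25 = 61.0°C ✓ — fails.
F3 (22 nt, A=6 T=4 G=6 C=6): GC 12/22 = 54.5%, outside 35.8–53.6% ✗; Tm = 64.9 + 41·(12 − 16.4)/22 = 56.7°C ✓ — fails.
F4 (23 nt, A=7 T=9 G=5 C=2): GC 7/23 = 30.4%, outside 35.8–53.6% ✗; Tm = 64.9 + 41·(7 − 16.4)/23 = 48.1°C, outside 49.2–62.1°C ✗ — fails.
F5 (21 nt, A=2 T=5 G=2 C=12): GC 14/21 = 66.7%, outside 35.8–53.6% ✗; Tm = 64.9 + 41·(14 − 16.4)/21 = 60.2°C ✓ — fails.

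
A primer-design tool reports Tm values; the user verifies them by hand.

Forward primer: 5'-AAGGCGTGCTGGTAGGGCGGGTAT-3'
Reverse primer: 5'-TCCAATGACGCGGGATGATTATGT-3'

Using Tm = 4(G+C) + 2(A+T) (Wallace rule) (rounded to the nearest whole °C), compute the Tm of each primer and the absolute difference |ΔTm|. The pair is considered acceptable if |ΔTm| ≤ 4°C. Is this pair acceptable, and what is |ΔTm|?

|ΔTm| = 8°C; the pair is not acceptable.

Forward: A=4 T=5 G=12 C=3 → Tm = 2·9 + 4·15 = 78°C.
Reverse: A=6 T=7 G=7 C=4 → Tm = 2·13 + 4·11 = 70°C.
|ΔTm| = |78 − 70| = 8°C, > 4°C.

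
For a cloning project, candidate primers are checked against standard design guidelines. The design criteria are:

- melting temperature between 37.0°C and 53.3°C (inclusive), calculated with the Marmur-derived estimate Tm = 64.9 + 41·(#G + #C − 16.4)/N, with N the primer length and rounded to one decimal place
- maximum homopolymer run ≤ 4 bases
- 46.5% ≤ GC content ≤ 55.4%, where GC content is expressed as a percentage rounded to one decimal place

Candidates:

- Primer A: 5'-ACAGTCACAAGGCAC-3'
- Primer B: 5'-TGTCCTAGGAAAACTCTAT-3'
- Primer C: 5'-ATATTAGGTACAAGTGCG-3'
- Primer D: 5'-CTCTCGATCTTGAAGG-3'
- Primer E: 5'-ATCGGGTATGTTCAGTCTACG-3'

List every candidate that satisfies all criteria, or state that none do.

Primer A, Primer D and Primer E.

Primer A (15 nt, A=6 T=1 G=3 C=5): Tm = 64.9 + 41·(8 − 16.4)/15 = 41.9°C ✓; longest run = 2 ✓; GC 8/15 = 53.3% ✓ — passes.
Primer B (19 nt, A=6 T=6 G=3 C=4): Tm = 64.9 + 41·(7 − 16.4)/19 = 44.6°C ✓; longest run = 4 ✓; GC 7/19 = 36.8%, outside 46.5–55.4% ✗ — fails.
Primer C (18 nt, A=6 T=5 G=5 C=2): Tm = 64.9 + 41·(7 − 16.4)/18 = 43.5°C ✓; longest run = 2 ✓; GC 7/18 = 38.9%, outside 46.5–55.4% ✗ — fails.
Primer D (16 nt, A=3 T=5 G=4 C=4): Tm = 64.9 + 41·(8 − 16.4)/16 = 43.4°C ✓; longest run = 2 ✓; GC 8/16 = 50.0% ✓ — passes.
Primer E (21 nt, A=4 T=7 G=6 C=4): Tm = 64.9 + 41·(10 − 16.4)/21 = 52.4°C ✓; longest run = 3 ✓; GC 10/21 = 47.6% ✓ — passes.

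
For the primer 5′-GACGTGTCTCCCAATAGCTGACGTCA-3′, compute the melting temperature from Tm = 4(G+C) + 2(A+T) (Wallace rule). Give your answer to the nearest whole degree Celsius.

Base counts: A=6, T=6, G=6, C=8 (length 26).
Tm = 2·(6+6) + 4·(6+8) = 2·12 + 4·14 = 24 + 56 = 80°C.

80°C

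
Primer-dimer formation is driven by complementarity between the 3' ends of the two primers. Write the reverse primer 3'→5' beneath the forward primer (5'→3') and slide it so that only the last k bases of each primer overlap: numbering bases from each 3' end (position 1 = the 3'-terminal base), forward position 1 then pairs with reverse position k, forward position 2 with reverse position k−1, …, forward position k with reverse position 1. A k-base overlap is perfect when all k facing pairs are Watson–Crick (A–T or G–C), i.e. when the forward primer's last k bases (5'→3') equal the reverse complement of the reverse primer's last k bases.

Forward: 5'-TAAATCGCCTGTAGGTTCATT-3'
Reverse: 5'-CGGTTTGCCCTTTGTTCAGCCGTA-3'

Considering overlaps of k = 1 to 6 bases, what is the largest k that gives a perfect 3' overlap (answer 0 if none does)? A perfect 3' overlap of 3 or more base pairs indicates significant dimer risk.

Last 6 bases (5'→3') — forward …TTCATT, reverse …GCCGTA.
Reverse complement of the reverse primer's last 6 bases: TACGGC; its first k bases are the reverse complement of the reverse primer's last k bases, so a perfect k-base overlap needs the forward primer's last k bases to equal them.
Comparing (forward last k vs required): k=1: T vs T ✓; k=2: TT vs TA ✗; k=3: ATT vs TAC ✗; k=4: CATT vs TACG ✗; k=5: TCATT vs TACGG ✗; k=6: TTCATT vs TACGGC ✗.
Only k = 1 is perfect, so the longest perfect 3' overlap is 1.

Longest perfect overlap: 1 complementary base pair; below the dimer-risk threshold (threshold 3).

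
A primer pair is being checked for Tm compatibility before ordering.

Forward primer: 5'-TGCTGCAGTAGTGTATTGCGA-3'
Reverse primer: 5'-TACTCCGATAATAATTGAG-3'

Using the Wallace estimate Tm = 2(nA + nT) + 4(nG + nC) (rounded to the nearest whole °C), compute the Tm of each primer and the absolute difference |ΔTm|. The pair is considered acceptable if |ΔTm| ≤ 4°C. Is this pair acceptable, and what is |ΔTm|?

Forward: A=4 T=7 G=7 C=3 → Tm = 2·11 + 4·10 = 62°C.
Reverse: A=7 T=6 G=3 C=3 → Tm = 2·13 + 4·6 = 50°C.
|ΔTm| = |62 − 50| = 12°C, > 4°C.

|ΔTm| = 12°C; the pair is not acceptable.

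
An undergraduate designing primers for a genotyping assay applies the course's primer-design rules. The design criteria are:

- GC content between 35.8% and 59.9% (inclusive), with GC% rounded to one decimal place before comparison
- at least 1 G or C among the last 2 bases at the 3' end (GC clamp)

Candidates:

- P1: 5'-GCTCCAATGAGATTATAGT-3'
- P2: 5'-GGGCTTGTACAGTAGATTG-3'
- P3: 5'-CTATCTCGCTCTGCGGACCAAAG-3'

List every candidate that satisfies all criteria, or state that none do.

P1, P2 and P3.

P1 (19 nt, A=6 T=6 G=4 C=3): GC 7/19 = 36.8% ✓; 3' end GT has 1 G/C ✓ — passes.
P2 (19 nt, A=4 T=6 G=7 C=2): GC 9/19 = 47.4% ✓; 3' end TG has 1 G/C ✓ — passes.
P3 (23 nt, A=5 T=5 G=5 C=8): GC 13/23 = 56.5% ✓; 3' end AG has 1 G/C ✓ — passes.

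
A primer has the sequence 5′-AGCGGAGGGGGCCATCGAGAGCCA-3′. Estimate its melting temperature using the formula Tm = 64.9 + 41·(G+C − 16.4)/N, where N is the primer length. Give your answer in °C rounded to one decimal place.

65.9°C

Base counts: A=6, T=1, G=11, C=6; G+C = 17, N = 24.
Tm = 64.9 + 41·(17 − 16.4)/24 = 64.9 + 24.60/24 = 65.9°C.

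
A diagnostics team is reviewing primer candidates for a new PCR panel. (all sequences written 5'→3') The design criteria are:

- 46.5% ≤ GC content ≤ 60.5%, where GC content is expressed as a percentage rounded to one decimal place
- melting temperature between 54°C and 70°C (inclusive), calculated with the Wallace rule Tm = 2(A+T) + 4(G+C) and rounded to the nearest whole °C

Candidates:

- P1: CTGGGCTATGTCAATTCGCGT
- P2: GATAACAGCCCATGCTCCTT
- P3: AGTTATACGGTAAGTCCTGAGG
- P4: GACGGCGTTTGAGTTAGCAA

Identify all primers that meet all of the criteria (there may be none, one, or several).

P1 (21 nt, A=3 T=7 G=6 C=5): GC 11/21 = 52.4% ✓; Tm = 2·10 + 4·11 = 64°C ✓ — passes.
P2 (20 nt, A=5 T=5 G=3 C=7): GC 10/20 = 50.0% ✓; Tm = 2·10 + 4·10 = 60°C ✓ — passes.
P3 (22 nt, A=6 T=6 G=7 C=3): GC 10/22 = 45.5%, outside 46.5–60.5% ✗; Tm = 2·12 + 4·10 = 64°C ✓ — fails.
P4 (20 nt, A=5 T=5 G=7 C=3): GC 10/20 = 50.0% ✓; Tm = 2·10 + 4·10 = 60°C ✓ — passes.

P1, P2 and P4.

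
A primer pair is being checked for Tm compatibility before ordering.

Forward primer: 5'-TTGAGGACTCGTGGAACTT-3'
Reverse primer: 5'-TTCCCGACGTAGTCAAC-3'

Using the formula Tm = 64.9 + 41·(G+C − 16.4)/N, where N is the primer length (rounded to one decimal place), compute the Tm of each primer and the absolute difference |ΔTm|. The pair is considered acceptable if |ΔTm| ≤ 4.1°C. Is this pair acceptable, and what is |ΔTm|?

Forward: G+C = 9, N = 19 → Tm = 64.9 + 41·(9 − 16.4)/19 = 48.9°C.
Reverse: G+C = 9, N = 17 → Tm = 64.9 + 41·(9 − 16.4)/17 = 47.1°C.
|ΔTm| = |48.9 − 47.1| = 1.8°C, ≤ 4.1°C.

|ΔTm| = 1.8°C; the pair is acceptable.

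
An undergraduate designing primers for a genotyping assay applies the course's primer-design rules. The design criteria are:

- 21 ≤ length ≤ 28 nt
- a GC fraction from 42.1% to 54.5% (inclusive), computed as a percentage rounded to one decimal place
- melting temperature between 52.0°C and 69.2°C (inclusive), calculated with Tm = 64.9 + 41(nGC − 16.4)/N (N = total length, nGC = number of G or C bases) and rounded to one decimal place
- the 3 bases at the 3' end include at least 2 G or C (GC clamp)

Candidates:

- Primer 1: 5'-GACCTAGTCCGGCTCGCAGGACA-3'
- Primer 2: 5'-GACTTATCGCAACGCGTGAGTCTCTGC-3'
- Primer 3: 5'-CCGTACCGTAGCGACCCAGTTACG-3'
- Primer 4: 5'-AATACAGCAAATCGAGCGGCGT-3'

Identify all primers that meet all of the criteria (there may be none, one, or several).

Primer 4 only.

Primer 1 (23 nt, A=5 T=3 G=7 C=8): length 23 ✓; GC 15/23 = 65.2%, outside 42.1–54.5% ✗; Tm = 64.9 + 41·(15 − 16.4)/23 = 62.4°C ✓; 3' end ACA has 1 G/C, need ≥2 ✗ — fails.
Primer 2 (27 nt, A=5 T=7 G=7 C=8): length 27 ✓; GC 15/27 = 55.6%, outside 42.1–54.5% ✗; Tm = 64.9 + 41·(15 − 16.4)/27 = 62.8°C ✓; 3' end TGC has 2 G/C ✓ — fails.
Primer 3 (24 nt, A=5 T=4 G=6 C=9): length 24 ✓; GC 15/24 = 62.5%, outside 42.1–54.5% ✗; Tm = 64.9 + 41·(15 − 16.4)/24 = 62.5°C ✓; 3' end ACG has 2 G/C ✓ — fails.
Primer 4 (22 nt, A=8 T=3 G=6 C=5): length 22 ✓; GC 11/22 = 50.0% ✓; Tm = 64.9 + 41·(11 − 16.4)/22 = 54.8°C ✓; 3' end CGT has 2 G/C ✓ — passes.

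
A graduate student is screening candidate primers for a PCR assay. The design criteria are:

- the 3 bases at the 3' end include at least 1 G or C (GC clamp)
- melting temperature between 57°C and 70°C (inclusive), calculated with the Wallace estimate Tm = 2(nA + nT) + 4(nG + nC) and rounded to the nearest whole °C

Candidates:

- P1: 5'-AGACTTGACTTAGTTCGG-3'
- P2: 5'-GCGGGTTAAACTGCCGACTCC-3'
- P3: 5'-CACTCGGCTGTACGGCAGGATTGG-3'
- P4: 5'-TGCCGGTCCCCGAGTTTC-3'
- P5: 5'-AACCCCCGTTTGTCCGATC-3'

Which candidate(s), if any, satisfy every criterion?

P2, P4 and P5.

P1 (18 nt, A=4 T=6 G=5 C=3): 3' end CGG has 3 G/C ✓; Tm = 2·10 + 4·8 = 52°C, outside 57–70°C ✗ — fails.
P2 (21 nt, A=4 T=4 G=6 C=7): 3' end TCC has 2 G/C ✓; Tm = 2·8 + 4·13 = 68°C ✓ — passes.
P3 (24 nt, A=4 T=5 G=9 C=6): 3' end TGG has 2 G/C ✓; Tm = 2·9 + 4·15 = 78°C, outside 57–70°C ✗ — fails.
P4 (18 nt, A=1 T=5 G=5 C=7): 3' end TTC has 1 G/C ✓; Tm = 2·6 + 4·12 = 60°C ✓ — passes.
P5 (19 nt, A=3 T=5 G=3 C=8): 3' end ATC has 1 G/C ✓; Tm = 2·8 + 4·11 = 60°C ✓ — passes.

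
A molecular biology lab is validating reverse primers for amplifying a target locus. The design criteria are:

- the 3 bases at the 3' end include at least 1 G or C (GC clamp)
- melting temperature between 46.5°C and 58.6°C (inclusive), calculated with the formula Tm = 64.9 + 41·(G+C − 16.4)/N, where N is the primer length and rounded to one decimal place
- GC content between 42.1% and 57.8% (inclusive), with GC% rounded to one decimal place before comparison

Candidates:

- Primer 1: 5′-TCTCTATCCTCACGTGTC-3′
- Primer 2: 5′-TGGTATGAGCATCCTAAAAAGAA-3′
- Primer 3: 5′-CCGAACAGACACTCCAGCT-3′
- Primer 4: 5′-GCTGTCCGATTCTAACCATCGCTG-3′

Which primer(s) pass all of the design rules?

Primer 1 only.

Primer 1 (18 nt, A=2 T=7 G=2 C=7): 3' end GTC has 2 G/C ✓; Tm = 64.9 + 41·(9 − 16.4)/18 = 48.0°C ✓; GC 9/18 = 50.0% ✓ — passes.
Primer 2 (23 nt, A=10 T=5 G=5 C=3): 3' end GAA has 1 G/C ✓; Tm = 64.9 + 41·(8 − 16.4)/23 = 49.9°C ✓; GC 8/23 = 34.8%, outside 42.1–57.8% ✗ — fails.
Primer 3 (19 nt, A=6 T=2 G=3 C=8): 3' end GCT has 2 G/C ✓; Tm = 64.9 + 41·(11 − 16.4)/19 = 53.2°C ✓; GC 11/19 = 57.9%, outside 42.1–57.8% ✗ — fails.
Primer 4 (24 nt, A=4 T=7 G=5 C=8): 3' end CTG has 2 G/C ✓; Tm = 64.9 + 41·(13 − 16.4)/24 = 59.1°C, outside 46.5–58.6°C ✗; GC 13/24 = 54.2% ✓ — fails.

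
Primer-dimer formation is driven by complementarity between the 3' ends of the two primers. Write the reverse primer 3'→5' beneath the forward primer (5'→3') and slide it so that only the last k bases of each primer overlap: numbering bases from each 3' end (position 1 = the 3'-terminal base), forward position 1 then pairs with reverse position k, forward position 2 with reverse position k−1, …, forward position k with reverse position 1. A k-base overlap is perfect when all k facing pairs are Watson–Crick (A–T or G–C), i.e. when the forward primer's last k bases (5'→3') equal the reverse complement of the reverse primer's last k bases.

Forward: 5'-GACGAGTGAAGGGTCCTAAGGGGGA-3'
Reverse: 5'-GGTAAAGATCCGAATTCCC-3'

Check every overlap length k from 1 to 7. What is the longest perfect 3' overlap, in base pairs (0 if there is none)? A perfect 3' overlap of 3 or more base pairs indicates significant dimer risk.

Last 7 bases (5'→3') — forward …AGGGGGA, reverse …AATTCCC.
Reverse complement of the reverse primer's last 7 bases: GGGAATT; its first k bases are the reverse complement of the reverse primer's last k bases, so a perfect k-base overlap needs the forward primer's last k bases to equal them.
Comparing (forward last k vs required): k=1: A vs G ✗; k=2: GA vs GG ✗; k=3: GGA vs GGG ✗; k=4: GGGA vs GGGA ✓; k=5: GGGGA vs GGGAA ✗; k=6: GGGGGA vs GGGAAT ✗; k=7: AGGGGGA vs GGGAATT ✗.
Only k = 4 is perfect, so the longest perfect 3' overlap is 4.

Longest perfect overlap: 4 complementary base pairs; significant dimer risk (threshold 3).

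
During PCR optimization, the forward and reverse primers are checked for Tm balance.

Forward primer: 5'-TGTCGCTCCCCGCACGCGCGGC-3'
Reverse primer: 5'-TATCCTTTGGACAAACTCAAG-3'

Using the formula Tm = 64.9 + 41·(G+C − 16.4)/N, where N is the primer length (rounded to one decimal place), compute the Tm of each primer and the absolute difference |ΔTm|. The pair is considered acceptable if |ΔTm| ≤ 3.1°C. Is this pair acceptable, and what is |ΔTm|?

Forward: G+C = 18, N = 22 → Tm = 64.9 + 41·(18 − 16.4)/22 = 67.9°C.
Reverse: G+C = 8, N = 21 → Tm = 64.9 + 41·(8 − 16.4)/21 = 48.5°C.
|ΔTm| = |67.9 − 48.5| = 19.4°C, > 3.1°C.

|ΔTm| = 19.4°C; the pair is not acceptable.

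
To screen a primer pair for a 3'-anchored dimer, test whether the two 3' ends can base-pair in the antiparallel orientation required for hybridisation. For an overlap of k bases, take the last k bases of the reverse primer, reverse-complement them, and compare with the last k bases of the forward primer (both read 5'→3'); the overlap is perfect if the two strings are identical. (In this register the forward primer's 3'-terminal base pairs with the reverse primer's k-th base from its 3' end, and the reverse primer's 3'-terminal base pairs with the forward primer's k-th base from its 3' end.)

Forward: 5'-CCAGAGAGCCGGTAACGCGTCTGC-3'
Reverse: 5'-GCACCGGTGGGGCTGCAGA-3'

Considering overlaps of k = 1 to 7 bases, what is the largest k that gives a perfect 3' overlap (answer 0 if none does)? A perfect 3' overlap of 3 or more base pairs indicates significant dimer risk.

Longest perfect overlap: 5 complementary base pairs; significant dimer risk (threshold 3).

Last 7 bases (5'→3') — forward …CGTCTGC, reverse …CTGCAGA.
Reverse complement of the reverse primer's last 7 bases: TCTGCAG; its first k bases are the reverse complement of the reverse primer's last k bases, so a perfect k-base overlap needs the forward primer's last k bases to equal them.
Comparing (forward last k vs required): k=1: C vs T ✗; k=2: GC vs TC ✗; k=3: TGC vs TCT ✗; k=4: CTGC vs TCTG ✗; k=5: TCTGC vs TCTGC ✓; k=6: GTCTGC vs TCTGCA ✗; k=7: CGTCTGC vs TCTGCAG ✗.
Only k = 5 is perfect, so the longest perfect 3' overlap is 5.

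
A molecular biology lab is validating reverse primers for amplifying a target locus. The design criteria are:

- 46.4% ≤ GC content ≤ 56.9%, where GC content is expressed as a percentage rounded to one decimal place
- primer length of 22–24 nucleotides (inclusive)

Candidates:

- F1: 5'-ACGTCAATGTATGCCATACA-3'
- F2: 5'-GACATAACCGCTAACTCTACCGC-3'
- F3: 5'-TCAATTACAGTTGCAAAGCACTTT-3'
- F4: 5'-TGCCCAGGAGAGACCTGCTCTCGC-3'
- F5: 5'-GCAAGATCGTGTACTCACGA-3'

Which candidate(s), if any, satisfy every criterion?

F2 only.

F1 (20 nt, A=7 T=5 G=3 C=5): GC 8/20 = 40.0%, outside 46.4–56.9% ✗; length 20, outside 22–24 ✗ — fails.
F2 (23 nt, A=7 T=4 G=3 C=9): GC 12/23 = 52.2% ✓; length 23 ✓ — passes.
F3 (24 nt, A=8 T=8 G=3 C=5): GC 8/24 = 33.3%, outside 46.4–56.9% ✗; length 24 ✓ — fails.
F4 (24 nt, A=4 T=4 G=7 C=9): GC 16/24 = 66.7%, outside 46.4–56.9% ✗; length 24 ✓ — fails.
F5 (20 nt, A=6 T=4 G=5 C=5): GC 10/20 = 50.0% ✓; length 20, outside 22–24 ✗ — fails.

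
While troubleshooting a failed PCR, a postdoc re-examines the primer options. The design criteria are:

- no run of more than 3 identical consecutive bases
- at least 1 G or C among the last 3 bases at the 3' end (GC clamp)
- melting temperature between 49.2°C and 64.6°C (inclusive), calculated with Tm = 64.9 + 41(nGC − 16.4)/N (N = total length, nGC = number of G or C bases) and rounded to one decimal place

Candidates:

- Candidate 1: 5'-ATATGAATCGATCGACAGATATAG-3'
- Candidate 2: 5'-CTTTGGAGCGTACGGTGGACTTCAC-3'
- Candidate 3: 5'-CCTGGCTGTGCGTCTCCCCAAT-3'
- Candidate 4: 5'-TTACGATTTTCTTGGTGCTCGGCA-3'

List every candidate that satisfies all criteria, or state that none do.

Candidate 1 and Candidate 2.

Candidate 1 (24 nt, A=10 T=6 G=5 C=3): longest run = 2 ✓; 3' end TAG has 1 G/C ✓; Tm = 64.9 + 41·(8 − 16.4)/24 = 50.6°C ✓ — passes.
Candidate 2 (25 nt, A=4 T=7 G=8 C=6): longest run = 3 ✓; 3' end CAC has 2 G/C ✓; Tm = 64.9 + 41·(14 − 16.4)/25 = 61.0°C ✓ — passes.
Candidate 3 (22 nt, A=2 T=6 G=5 C=9): longest run = 4, exceeds 3 ✗; 3' end AAT has 0 G/C, need ≥1 ✗; Tm = 64.9 + 41·(14 − 16.4)/22 = 60.4°C ✓ — fails.
Candidate 4 (24 nt, A=3 T=10 G=6 C=5): longest run = 4, exceeds 3 ✗; 3' end GCA has 2 G/C ✓; Tm = 64.9 + 41·(11 − 16.4)/24 = 55.7°C ✓ — fails.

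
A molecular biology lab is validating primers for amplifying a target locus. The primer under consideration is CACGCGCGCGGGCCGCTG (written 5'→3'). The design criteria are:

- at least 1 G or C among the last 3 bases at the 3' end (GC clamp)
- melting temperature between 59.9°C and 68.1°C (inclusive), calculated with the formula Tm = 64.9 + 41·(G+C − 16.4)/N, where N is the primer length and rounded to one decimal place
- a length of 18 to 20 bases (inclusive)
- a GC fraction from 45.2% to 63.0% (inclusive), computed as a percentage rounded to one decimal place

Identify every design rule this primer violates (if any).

Base counts: A=1, T=1, G=8, C=8 (length 18).
GC clamp: 3' end CTG has 2 G/C ✓
Tm: Tm = 64.9 + 41·(16 − 16.4)/18 = 64.0°C ✓
length: length 18 ✓
GC content: GC 16/18 = 88.9%, outside 45.2–63.0% ✗

Fails: GC content.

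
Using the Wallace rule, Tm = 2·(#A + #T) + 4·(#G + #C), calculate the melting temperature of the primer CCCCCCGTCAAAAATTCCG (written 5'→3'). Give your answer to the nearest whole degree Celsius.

Base counts: A=5, T=3, G=2, C=9 (length 19).
Tm = 2·(5+3) + 4·(2+9) = 2·8 + 4·11 = 16 + 44 = 60°C.

60°C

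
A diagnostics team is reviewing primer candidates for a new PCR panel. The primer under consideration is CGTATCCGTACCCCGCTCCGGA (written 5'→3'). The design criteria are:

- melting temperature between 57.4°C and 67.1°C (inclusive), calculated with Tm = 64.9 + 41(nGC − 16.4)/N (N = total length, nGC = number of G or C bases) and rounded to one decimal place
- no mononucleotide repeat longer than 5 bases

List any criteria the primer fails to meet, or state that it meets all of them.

Base counts: A=3, T=4, G=5, C=10 (length 22).
Tm: Tm = 64.9 + 41·(15 − 16.4)/22 = 62.3°C ✓
homopolymer run: longest run = 4 ✓

Meets all criteria.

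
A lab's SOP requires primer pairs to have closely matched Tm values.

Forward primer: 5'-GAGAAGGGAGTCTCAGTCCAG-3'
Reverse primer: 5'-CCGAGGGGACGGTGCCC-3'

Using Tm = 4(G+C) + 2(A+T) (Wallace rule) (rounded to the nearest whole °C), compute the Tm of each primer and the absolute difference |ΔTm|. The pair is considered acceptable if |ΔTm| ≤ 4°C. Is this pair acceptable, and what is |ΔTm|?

Forward: A=6 T=3 G=8 C=4 → Tm = 2·9 + 4·12 = 66°C.
Reverse: A=2 T=1 G=8 C=6 → Tm = 2·3 + 4·14 = 62°C.
|ΔTm| = |66 − 62| = 4°C, ≤ 4°C.

|ΔTm| = 4°C; the pair is acceptable.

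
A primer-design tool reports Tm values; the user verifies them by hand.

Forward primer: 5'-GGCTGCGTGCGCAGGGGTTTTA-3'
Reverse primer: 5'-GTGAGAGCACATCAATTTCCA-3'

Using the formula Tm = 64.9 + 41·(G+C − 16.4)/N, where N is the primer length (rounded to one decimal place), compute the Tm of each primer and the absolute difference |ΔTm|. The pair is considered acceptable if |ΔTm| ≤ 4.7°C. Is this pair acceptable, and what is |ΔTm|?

Forward: G+C = 14, N = 22 → Tm = 64.9 + 41·(14 − 16.4)/22 = 60.4°C.
Reverse: G+C = 9, N = 21 → Tm = 64.9 + 41·(9 − 16.4)/21 = 50.5°C.
|ΔTm| = |60.4 − 50.5| = 9.9°C, > 4.7°C.

|ΔTm| = 9.9°C; the pair is not acceptable.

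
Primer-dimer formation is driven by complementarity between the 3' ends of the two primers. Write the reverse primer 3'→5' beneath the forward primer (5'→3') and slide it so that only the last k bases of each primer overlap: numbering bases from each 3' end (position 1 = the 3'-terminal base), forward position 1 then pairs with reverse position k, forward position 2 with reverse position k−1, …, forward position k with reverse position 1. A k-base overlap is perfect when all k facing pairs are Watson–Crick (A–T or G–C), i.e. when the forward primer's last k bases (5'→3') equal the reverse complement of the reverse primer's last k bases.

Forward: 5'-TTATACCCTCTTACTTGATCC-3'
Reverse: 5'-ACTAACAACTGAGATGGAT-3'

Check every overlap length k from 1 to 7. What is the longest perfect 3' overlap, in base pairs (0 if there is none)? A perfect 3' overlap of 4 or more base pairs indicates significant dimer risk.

Longest perfect overlap: 4 complementary base pairs; significant dimer risk (threshold 4).

Last 7 bases (5'→3') — forward …TTGATCC, reverse …GATGGAT.
Reverse complement of the reverse primer's last 7 bases: ATCCATC; its first k bases are the reverse complement of the reverse primer's last k bases, so a perfect k-base overlap needs the forward primer's last k bases to equal them.
Comparing (forward last k vs required): k=1: C vs A ✗; k=2: CC vs AT ✗; k=3: TCC vs ATC ✗; k=4: ATCC vs ATCC ✓; k=5: GATCC vs ATCCA ✗; k=6: TGATCC vs ATCCAT ✗; k=7: TTGATCC vs ATCCATC ✗.
Only k = 4 is perfect, so the longest perfect 3' overlap is 4.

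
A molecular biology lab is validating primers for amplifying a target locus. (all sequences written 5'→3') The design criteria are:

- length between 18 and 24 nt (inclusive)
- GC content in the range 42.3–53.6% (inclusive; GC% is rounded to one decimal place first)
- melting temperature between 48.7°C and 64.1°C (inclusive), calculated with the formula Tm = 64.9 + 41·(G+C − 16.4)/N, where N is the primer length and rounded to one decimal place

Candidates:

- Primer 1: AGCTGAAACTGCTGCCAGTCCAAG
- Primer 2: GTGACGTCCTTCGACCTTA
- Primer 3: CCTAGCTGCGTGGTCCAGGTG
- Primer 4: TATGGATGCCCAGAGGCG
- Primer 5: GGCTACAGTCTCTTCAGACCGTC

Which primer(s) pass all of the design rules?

Primer 2 only.

Primer 1 (24 nt, A=7 T=4 G=6 C=7): length 24 ✓; GC 13/24 = 54.2%, outside 42.3–53.6% ✗; Tm = 64.9 + 41·(13 − 16.4)/24 = 59.1°C ✓ — fails.
Primer 2 (19 nt, A=3 T=6 G=4 C=6): length 19 ✓; GC 10/19 = 52.6% ✓; Tm = 64.9 + 41·(10 − 16.4)/19 = 51.1°C ✓ — passes.
Primer 3 (21 nt, A=2 T=5 G=8 C=6): length 21 ✓; GC 14/21 = 66.7%, outside 42.3–53.6% ✗; Tm = 64.9 + 41·(14 − 16.4)/21 = 60.2°C ✓ — fails.
Primer 4 (18 nt, A=4 T=3 G=7 C=4): length 18 ✓; GC 11/18 = 61.1%, outside 42.3–53.6% ✗; Tm = 64.9 + 41·(11 − 16.4)/18 = 52.6°C ✓ — fails.
Primer 5 (23 nt, A=4 T=6 G=5 C=8): length 23 ✓; GC 13/23 = 56.5%, outside 42.3–53.6% ✗; Tm = 64.9 + 41·(13 − 16.4)/23 = 58.8°C ✓ — fails.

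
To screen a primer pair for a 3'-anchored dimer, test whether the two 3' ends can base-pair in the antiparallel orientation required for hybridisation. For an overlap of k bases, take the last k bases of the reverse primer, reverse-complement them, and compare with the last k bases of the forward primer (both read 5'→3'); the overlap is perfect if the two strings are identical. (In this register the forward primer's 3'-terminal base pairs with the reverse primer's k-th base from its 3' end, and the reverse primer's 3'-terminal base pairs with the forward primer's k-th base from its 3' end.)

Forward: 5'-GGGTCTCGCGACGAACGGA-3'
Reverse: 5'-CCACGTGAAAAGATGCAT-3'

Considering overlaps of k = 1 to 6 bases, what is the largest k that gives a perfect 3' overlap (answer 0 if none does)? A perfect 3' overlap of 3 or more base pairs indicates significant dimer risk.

Longest perfect overlap: 1 complementary base pair; below the dimer-risk threshold (threshold 3).

Last 6 bases (5'→3') — forward …AACGGA, reverse …ATGCAT.
Reverse complement of the reverse primer's last 6 bases: ATGCAT; its first k bases are the reverse complement of the reverse primer's last k bases, so a perfect k-base overlap needs the forward primer's last k bases to equal them.
Comparing (forward last k vs required): k=1: A vs A ✓; k=2: GA vs AT ✗; k=3: GGA vs ATG ✗; k=4: CGGA vs ATGC ✗; k=5: ACGGA vs ATGCA ✗; k=6: AACGGA vs ATGCAT ✗.
Only k = 1 is perfect, so the longest perfect 3' overlap is 1.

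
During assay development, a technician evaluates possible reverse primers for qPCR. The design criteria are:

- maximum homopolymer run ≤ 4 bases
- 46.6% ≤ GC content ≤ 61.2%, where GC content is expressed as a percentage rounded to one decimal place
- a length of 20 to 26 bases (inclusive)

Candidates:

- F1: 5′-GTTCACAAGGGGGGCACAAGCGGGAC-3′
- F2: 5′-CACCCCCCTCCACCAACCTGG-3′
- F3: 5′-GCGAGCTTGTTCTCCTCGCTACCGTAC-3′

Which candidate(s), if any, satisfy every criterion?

F1 (26 nt, A=7 T=2 G=11 C=6): longest run = 6, exceeds 4 ✗; GC 17/26 = 65.4%, outside 46.6–61.2% ✗; length 26 ✓ — fails.
F2 (21 nt, A=4 T=2 G=2 C=13): longest run = 6, exceeds 4 ✗; GC 15/21 = 71.4%, outside 46.6–61.2% ✗; length 21 ✓ — fails.
F3 (27 nt, A=3 T=8 G=6 C=10): longest run = 2 ✓; GC 16/27 = 59.3% ✓; length 27, outside 20–26 ✗ — fails.

None of the candidates satisfy all criteria.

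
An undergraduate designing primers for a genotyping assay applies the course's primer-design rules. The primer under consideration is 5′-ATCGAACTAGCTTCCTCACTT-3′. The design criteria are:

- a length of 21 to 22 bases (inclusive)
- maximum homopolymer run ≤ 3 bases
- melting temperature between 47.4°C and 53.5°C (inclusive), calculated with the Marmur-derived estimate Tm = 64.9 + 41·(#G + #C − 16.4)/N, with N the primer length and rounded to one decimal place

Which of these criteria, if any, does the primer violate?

Meets all criteria.

Base counts: A=5, T=7, G=2, C=7 (length 21).
length: length 21 ✓
homopolymer run: longest run = 2 ✓
Tm: Tm = 64.9 + 41·(9 − 16.4)/21 = 50.5°C ✓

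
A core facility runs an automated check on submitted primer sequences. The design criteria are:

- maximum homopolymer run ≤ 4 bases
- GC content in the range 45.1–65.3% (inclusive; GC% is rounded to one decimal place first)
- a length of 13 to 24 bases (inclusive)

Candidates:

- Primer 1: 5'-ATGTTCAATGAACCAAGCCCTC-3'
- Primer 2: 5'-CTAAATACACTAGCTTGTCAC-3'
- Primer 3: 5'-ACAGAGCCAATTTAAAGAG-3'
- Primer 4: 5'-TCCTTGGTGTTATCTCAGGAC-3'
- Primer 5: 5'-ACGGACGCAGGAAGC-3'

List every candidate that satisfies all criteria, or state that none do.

Primer 1 (22 nt, A=7 T=5 G=3 C=7): longest run = 3 ✓; GC 10/22 = 45.5% ✓; length 22 ✓ — passes.
Primer 2 (21 nt, A=7 T=6 G=2 C=6): longest run = 3 ✓; GC 8/21 = 38.1%, outside 45.1–65.3% ✗; length 21 ✓ — fails.
Primer 3 (19 nt, A=9 T=3 G=4 C=3): longest run = 3 ✓; GC 7/19 = 36.8%, outside 45.1–65.3% ✗; length 19 ✓ — fails.
Primer 4 (21 nt, A=3 T=8 G=5 C=5): longest run = 2 ✓; GC 10/21 = 47.6% ✓; length 21 ✓ — passes.
Primer 5 (15 nt, A=5 T=0 G=6 C=4): longest run = 2 ✓; GC 10/15 = 66.7%, outside 45.1–65.3% ✗; length 15 ✓ — fails.

Primer 1 and Primer 4.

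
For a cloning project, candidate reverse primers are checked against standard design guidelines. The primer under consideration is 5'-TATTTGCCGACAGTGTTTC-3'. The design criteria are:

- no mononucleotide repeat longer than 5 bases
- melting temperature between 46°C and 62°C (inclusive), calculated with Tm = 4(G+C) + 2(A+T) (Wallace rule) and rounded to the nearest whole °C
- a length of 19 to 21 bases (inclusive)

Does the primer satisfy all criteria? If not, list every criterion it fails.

Base counts: A=3, T=8, G=4, C=4 (length 19).
homopolymer run: longest run = 3 ✓
Tm: Tm = 2·11 + 4·8 = 54°C ✓
length: length 19 ✓

Meets all criteria.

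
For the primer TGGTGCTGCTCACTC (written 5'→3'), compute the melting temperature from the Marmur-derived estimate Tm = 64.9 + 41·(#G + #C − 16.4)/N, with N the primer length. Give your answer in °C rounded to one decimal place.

Base counts: A=1, T=5, G=4, C=5; G+C = 9, N = 15.
Tm = 64.9 + 41·(9 − 16.4)/15 = 64.9 + -303.40/15 = 44.7°C.

44.7°C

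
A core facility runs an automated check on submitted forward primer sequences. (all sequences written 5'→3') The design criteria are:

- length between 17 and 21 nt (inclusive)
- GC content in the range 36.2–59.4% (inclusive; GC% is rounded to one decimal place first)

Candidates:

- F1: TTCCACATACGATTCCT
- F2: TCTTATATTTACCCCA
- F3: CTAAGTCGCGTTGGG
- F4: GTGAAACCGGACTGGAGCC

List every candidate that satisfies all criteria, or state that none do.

F1 only.

F1 (17 nt, A=4 T=6 G=1 C=6): length 17 ✓; GC 7/17 = 41.2% ✓ — passes.
F2 (16 nt, A=4 T=7 G=0 C=5): length 16, outside 17–21 ✗; GC 5/16 = 31.3%, outside 36.2–59.4% ✗ — fails.
F3 (15 nt, A=2 T=4 G=6 C=3): length 15, outside 17–21 ✗; GC 9/15 = 60.0%, outside 36.2–59.4% ✗ — fails.
F4 (19 nt, A=5 T=2 G=7 C=5): length 19 ✓; GC 12/19 = 63.2%, outside 36.2–59.4% ✗ — fails.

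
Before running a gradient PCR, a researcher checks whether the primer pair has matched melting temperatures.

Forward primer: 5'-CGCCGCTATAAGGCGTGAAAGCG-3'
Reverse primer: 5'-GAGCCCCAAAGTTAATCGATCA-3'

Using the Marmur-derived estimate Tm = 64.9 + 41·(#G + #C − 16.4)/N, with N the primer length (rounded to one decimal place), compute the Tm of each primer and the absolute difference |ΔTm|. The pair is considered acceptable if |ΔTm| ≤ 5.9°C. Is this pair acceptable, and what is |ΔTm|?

Forward: G+C = 14, N = 23 → Tm = 64.9 + 41·(14 − 16.4)/23 = 60.6°C.
Reverse: G+C = 10, N = 22 → Tm = 64.9 + 41·(10 − 16.4)/22 = 53.0°C.
|ΔTm| = |60.6 − 53.0| = 7.6°C, > 5.9°C.

|ΔTm| = 7.6°C; the pair is not acceptable.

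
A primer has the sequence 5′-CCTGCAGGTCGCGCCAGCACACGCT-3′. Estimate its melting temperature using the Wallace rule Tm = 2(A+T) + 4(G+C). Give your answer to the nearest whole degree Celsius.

Base counts: A=4, T=3, G=7, C=11 (length 25).
Tm = 2·(4+3) + 4·(7+11) = 2·7 + 4·18 = 14 + 72 = 86°C.

86°C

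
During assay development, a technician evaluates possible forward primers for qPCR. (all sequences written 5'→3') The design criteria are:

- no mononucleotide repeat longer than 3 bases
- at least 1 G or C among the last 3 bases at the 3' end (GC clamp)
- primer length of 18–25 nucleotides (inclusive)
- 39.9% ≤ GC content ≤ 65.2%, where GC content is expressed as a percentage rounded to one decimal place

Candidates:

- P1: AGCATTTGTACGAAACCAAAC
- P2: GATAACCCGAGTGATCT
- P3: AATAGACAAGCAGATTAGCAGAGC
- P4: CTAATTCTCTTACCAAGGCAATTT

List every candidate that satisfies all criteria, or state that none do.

P1 (21 nt, A=9 T=4 G=3 C=5): longest run = 3 ✓; 3' end AAC has 1 G/C ✓; length 21 ✓; GC 8/21 = 38.1%, outside 39.9–65.2% ✗ — fails.
P2 (17 nt, A=5 T=4 G=4 C=4): longest run = 3 ✓; 3' end TCT has 1 G/C ✓; length 17, outside 18–25 ✗; GC 8/17 = 47.1% ✓ — fails.
P3 (24 nt, A=11 T=3 G=6 C=4): longest run = 2 ✓; 3' end AGC has 2 G/C ✓; length 24 ✓; GC 10/24 = 41.7% ✓ — passes.
P4 (24 nt, A=7 T=9 G=2 C=6): longest run = 3 ✓; 3' end TTT has 0 G/C, need ≥1 ✗; length 24 ✓; GC 8/24 = 33.3%, outside 39.9–65.2% ✗ — fails.

P3 only.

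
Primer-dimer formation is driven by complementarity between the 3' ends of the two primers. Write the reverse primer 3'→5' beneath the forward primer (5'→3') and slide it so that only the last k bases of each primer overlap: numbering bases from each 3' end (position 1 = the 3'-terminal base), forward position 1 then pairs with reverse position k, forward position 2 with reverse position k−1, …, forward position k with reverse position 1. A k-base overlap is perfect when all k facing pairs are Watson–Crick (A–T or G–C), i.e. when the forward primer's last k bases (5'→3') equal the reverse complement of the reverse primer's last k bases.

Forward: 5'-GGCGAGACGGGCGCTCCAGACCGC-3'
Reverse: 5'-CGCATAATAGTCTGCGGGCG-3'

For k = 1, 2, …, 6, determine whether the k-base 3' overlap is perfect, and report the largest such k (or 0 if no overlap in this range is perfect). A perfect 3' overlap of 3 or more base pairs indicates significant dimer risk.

Last 6 bases (5'→3') — forward …GACCGC, reverse …CGGGCG.
Reverse complement of the reverse primer's last 6 bases: CGCCCG; its first k bases are the reverse complement of the reverse primer's last k bases, so a perfect k-base overlap needs the forward primer's last k bases to equal them.
Comparing (forward last k vs required): k=1: C vs C ✓; k=2: GC vs CG ✗; k=3: CGC vs CGC ✓; k=4: CCGC vs CGCC ✗; k=5: ACCGC vs CGCCC ✗; k=6: GACCGC vs CGCCCG ✗.
Perfect overlaps at k = 1, 3; the largest is 3.

Longest perfect overlap: 3 complementary base pairs; significant dimer risk (threshold 3).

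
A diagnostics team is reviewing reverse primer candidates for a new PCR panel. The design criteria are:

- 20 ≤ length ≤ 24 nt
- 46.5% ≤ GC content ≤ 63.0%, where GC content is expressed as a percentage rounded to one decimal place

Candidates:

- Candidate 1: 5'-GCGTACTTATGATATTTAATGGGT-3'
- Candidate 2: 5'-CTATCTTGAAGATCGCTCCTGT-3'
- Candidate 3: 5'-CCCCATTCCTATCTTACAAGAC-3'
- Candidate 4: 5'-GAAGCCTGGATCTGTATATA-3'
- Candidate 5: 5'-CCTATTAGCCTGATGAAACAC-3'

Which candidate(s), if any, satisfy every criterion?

None of the candidates satisfy all criteria.

Candidate 1 (24 nt, A=6 T=10 G=6 C=2): length 24 ✓; GC 8/24 = 33.3%, outside 46.5–63.0% ✗ — fails.
Candidate 2 (22 nt, A=4 T=8 G=4 C=6): length 22 ✓; GC 10/22 = 45.5%, outside 46.5–63.0% ✗ — fails.
Candidate 3 (22 nt, A=6 T=6 G=1 C=9): length 22 ✓; GC 10/22 = 45.5%, outside 46.5–63.0% ✗ — fails.
Candidate 4 (20 nt, A=6 T=6 G=5 C=3): length 20 ✓; GC 8/20 = 40.0%, outside 46.5–63.0% ✗ — fails.
Candidate 5 (21 nt, A=7 T=5 G=3 C=6): length 21 ✓; GC 9/21 = 42.9%, outside 46.5–63.0% ✗ — fails.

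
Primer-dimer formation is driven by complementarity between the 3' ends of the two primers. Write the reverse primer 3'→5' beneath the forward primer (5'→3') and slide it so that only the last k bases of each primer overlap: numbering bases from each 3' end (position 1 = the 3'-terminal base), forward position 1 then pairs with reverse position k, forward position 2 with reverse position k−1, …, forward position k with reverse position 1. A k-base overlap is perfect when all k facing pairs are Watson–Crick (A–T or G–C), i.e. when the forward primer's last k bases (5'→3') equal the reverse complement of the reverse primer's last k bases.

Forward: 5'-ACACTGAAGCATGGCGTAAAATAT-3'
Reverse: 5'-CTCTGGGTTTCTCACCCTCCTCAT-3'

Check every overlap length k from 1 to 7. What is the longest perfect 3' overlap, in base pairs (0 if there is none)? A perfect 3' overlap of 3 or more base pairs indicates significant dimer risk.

Longest perfect overlap: 2 complementary base pairs; below the dimer-risk threshold (threshold 3).

Last 7 bases (5'→3') — forward …AAAATAT, reverse …TCCTCAT.
Reverse complement of the reverse primer's last 7 bases: ATGAGGA; its first k bases are the reverse complement of the reverse primer's last k bases, so a perfect k-base overlap needs the forward primer's last k bases to equal them.
Comparing (forward last k vs required): k=1: T vs A ✗; k=2: AT vs AT ✓; k=3: TAT vs ATG ✗; k=4: ATAT vs ATGA ✗; k=5: AATAT vs ATGAG ✗; k=6: AAATAT vs ATGAGG ✗; k=7: AAAATAT vs ATGAGGA ✗.
Only k = 2 is perfect, so the longest perfect 3' overlap is 2.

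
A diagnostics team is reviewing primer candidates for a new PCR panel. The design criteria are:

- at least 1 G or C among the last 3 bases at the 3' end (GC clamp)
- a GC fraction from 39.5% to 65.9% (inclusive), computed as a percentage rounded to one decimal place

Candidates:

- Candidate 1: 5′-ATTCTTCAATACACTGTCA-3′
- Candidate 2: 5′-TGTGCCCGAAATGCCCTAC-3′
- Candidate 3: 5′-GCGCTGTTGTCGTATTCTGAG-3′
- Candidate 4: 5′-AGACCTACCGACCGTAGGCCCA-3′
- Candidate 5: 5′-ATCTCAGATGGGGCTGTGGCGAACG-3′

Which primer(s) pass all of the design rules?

Candidate 1 (19 nt, A=6 T=7 G=1 C=5): 3' end TCA has 1 G/C ✓; GC 6/19 = 31.6%, outside 39.5–65.9% ✗ — fails.
Candidate 2 (19 nt, A=4 T=4 G=4 C=7): 3' end TAC has 1 G/C ✓; GC 11/19 = 57.9% ✓ — passes.
Candidate 3 (21 nt, A=2 T=8 G=7 C=4): 3' end GAG has 2 G/C ✓; GC 11/21 = 52.4% ✓ — passes.
Candidate 4 (22 nt, A=6 T=2 G=5 C=9): 3' end CCA has 2 G/C ✓; GC 14/22 = 63.6% ✓ — passes.
Candidate 5 (25 nt, A=5 T=5 G=10 C=5): 3' end ACG has 2 G/C ✓; GC 15/25 = 60.0% ✓ — passes.

Candidate 2, Candidate 3, Candidate 4 and Candidate 5.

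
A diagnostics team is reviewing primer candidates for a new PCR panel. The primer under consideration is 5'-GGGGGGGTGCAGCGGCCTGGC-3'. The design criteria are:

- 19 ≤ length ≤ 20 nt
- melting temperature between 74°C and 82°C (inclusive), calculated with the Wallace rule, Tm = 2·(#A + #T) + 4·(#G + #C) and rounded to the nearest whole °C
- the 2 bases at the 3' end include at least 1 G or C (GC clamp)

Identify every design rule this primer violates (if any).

Fails: length.

Base counts: A=1, T=2, G=13, C=5 (length 21).
length: length 21, outside 19–20 ✗
Tm: Tm = 2·3 + 4·18 = 78°C ✓
GC clamp: 3' end GC has 2 G/C ✓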